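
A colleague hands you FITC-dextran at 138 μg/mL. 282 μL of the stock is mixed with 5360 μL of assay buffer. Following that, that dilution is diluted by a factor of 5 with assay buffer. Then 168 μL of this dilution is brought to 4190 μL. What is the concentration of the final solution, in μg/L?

Overall dilution factor = 20.01 × 5 × 24.94 = 2495.
138 μg/mL / 2495 = 0.0553 μg/mL = 55.3 μg/L.

55.3 μg/L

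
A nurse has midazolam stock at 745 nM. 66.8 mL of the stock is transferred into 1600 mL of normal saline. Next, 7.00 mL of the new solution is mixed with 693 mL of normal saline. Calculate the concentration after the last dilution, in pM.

Overall dilution factor = 24.95 × 100 = 2495.
745 nM / 2495 = 0.299 nM = 299 pM.

299 pM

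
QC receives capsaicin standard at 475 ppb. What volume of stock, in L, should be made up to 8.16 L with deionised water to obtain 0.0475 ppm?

0.0475 ppm = 47.5 ppb.
V₁ = C₂V₂/C₁ = 47.5 × 8.16 / 475 = 0.816 L.

0.816 L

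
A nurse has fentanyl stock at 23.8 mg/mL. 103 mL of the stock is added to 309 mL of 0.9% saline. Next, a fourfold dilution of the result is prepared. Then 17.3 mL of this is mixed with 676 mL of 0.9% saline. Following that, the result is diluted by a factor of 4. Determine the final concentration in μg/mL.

Overall dilution factor = 4 × 4 × 40.08 × 4 = 2565.
23.8 mg/mL / 2565 = 9.28 × 10⁻³ mg/mL = 9.28 μg/mL.

9.28 μg/mL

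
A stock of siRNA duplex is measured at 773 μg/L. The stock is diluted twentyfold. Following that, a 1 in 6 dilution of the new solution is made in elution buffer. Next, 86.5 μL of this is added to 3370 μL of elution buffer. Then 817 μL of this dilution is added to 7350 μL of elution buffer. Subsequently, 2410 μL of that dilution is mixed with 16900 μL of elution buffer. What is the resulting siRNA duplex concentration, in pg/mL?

2.01 pg/mL

Overall dilution factor = 20 × 6 × 39.96 × 9.996 × 8.012 = 3.84 × 10⁵.
773 μg/L / 3.84 × 10⁵ = 2.01 × 10⁻³ μg/L = 2.01 pg/mL.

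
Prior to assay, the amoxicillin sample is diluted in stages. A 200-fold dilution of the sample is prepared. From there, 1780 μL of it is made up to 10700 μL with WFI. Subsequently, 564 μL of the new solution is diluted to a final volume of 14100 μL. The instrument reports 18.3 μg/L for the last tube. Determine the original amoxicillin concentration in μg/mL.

550 μg/mL

Overall dilution factor = 200 × 6.011 × 25 = 3.01 × 10⁴.
Original = 18.3 μg/L × 3.01 × 10⁴ = 5.50 × 10⁵ μg/L = 550 μg/mL.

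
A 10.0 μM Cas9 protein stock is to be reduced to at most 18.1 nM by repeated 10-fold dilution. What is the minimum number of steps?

Need 10ⁿ ≥ 552, so n ≥ log(552)/log(10) = 2.74.
Minimum whole steps: n = 3.

3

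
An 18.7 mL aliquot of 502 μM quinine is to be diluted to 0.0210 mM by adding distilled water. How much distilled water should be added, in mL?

428 mL

0.0210 mM = 21.0 μM.
V₂ = C₁V₁/C₂ = 502 × 18.7 / 21.0 = 447 mL.
Diluent to add = V₂ − V₁ = 447 − 18.7 = 428 mL.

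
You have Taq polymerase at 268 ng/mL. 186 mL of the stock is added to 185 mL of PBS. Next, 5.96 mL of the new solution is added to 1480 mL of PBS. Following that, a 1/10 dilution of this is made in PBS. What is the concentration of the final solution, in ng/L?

53.9 ng/L

Overall dilution factor = 1.995 × 249.3 × 10 = 4973.
268 ng/mL / 4973 = 0.0539 ng/mL = 53.9 ng/L.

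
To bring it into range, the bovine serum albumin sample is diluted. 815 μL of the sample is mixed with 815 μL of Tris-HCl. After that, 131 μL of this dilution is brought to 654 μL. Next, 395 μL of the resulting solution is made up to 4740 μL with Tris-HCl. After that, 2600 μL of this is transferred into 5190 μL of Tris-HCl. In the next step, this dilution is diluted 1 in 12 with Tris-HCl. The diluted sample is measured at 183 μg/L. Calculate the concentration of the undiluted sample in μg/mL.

788 μg/mL

Overall dilution factor = 2 × 4.992 × 12 × 2.996 × 12 = 4308.
Original = 183 μg/L × 4308 = 7.88 × 10⁵ μg/L = 788 μg/mL.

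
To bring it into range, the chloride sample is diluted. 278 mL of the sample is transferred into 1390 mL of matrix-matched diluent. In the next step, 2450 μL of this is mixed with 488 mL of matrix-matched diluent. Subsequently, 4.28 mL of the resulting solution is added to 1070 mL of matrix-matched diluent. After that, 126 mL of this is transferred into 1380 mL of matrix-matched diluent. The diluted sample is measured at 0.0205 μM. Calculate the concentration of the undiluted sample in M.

Overall dilution factor = 6 × 200.2 × 251 × 11.95 = 3.60 × 10⁶.
Original = 0.0205 μM × 3.60 × 10⁶ = 7.39 × 10⁴ μM = 0.0739 M.

0.0739 M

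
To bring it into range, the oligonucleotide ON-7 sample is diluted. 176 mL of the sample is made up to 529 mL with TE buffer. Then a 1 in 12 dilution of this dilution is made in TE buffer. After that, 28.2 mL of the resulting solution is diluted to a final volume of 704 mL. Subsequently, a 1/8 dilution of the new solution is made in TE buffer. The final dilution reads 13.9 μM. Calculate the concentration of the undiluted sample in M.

Overall dilution factor = 3.006 × 12 × 24.96 × 8 = 7203.
Original = 13.9 μM × 7203 = 1.00 × 10⁵ μM = 0.100 M.

0.100 M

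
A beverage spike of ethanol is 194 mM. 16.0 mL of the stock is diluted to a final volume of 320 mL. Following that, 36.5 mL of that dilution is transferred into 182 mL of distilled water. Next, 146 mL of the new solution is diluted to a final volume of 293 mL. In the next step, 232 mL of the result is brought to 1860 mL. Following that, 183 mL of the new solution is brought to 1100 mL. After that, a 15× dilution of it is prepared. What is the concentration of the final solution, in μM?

1.12 μM

Overall dilution factor = 20 × 5.986 × 2.007 × 8.017 × 6.011 × 15 = 1.74 × 10⁵.
194 mM / 1.74 × 10⁵ = 1.12 × 10⁻³ mM = 1.12 μM.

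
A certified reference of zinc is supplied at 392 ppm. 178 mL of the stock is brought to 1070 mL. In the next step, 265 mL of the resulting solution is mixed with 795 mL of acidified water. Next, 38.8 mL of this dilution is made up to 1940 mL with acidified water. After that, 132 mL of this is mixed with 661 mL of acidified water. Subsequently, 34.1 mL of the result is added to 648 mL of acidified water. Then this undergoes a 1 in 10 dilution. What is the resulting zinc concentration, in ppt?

Overall dilution factor = 6.011 × 4 × 50 × 6.008 × 20.00 × 10 = 1.44 × 10⁶.
392 ppm / 1.44 × 10⁶ = 2.71 × 10⁻⁴ ppm = 271 ppt.

271 ppt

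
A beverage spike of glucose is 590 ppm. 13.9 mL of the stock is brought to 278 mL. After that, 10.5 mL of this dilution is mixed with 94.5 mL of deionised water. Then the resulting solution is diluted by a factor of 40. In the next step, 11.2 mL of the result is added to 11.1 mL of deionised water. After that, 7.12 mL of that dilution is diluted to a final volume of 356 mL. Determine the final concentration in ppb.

Overall dilution factor = 20 × 10 × 40 × 1.991 × 50 = 7.96 × 10⁵.
590 ppm / 7.96 × 10⁵ = 7.41 × 10⁻⁴ ppm = 0.741 ppb.

0.741 ppb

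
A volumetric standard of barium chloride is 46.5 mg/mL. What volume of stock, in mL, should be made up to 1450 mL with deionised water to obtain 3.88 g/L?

121 mL

3.88 g/L = 3.88 mg/mL.
V₁ = C₂V₂/C₁ = 3.88 × 1450 / 46.5 = 121 mL.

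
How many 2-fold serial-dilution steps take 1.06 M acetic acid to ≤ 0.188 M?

Need 2ⁿ ≥ 5.64, so n ≥ log(5.64)/log(2) = 2.50.
Minimum whole steps: n = 3.

3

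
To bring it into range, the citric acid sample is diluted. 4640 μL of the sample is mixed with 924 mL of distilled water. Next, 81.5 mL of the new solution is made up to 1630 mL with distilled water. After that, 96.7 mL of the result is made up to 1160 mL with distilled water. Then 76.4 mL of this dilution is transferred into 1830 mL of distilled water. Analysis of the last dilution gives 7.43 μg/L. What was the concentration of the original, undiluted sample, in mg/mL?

Overall dilution factor = 200.1 × 20 × 12.00 × 24.95 = 1.20 × 10⁶.
Original = 7.43 μg/L × 1.20 × 10⁶ = 8.90 × 10⁶ μg/L = 8.90 mg/mL.

8.90 mg/mL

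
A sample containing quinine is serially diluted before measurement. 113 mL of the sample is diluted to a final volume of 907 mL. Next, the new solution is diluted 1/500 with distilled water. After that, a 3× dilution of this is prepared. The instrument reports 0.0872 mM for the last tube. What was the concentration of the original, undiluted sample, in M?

1.05 M

Overall dilution factor = 8.027 × 500 × 3 = 1.20 × 10⁴.
Original = 0.0872 mM × 1.20 × 10⁴ = 1050 mM = 1.05 M.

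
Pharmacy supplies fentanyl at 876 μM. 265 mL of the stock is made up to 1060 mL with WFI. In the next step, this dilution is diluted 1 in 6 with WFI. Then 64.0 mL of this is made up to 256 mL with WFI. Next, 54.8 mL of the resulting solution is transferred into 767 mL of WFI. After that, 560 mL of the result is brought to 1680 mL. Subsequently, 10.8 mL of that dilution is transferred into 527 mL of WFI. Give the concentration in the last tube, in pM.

Overall dilution factor = 4 × 6 × 4 × 15.00 × 3 × 49.80 = 2.15 × 10⁵.
876 μM / 2.15 × 10⁵ = 4.07 × 10⁻³ μM = 4070 pM.

4070 pM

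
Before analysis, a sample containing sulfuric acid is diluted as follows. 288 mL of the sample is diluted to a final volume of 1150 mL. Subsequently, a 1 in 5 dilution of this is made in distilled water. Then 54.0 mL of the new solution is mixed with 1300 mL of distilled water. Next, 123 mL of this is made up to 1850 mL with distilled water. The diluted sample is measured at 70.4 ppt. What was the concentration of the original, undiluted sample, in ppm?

Overall dilution factor = 3.993 × 5 × 25.07 × 15.04 = 7530.
Original = 70.4 ppt × 7530 = 5.30 × 10⁵ ppt = 0.530 ppm.

0.530 ppm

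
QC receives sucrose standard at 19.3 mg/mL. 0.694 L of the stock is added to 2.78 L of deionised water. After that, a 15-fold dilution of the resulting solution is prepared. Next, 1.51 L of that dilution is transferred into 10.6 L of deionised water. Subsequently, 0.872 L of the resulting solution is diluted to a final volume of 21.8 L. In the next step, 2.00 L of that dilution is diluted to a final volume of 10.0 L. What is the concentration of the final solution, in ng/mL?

256 ng/mL

Overall dilution factor = 5.006 × 15 × 8.020 × 25 × 5 = 7.53 × 10⁴.
19.3 mg/mL / 7.53 × 10⁴ = 2.56 × 10⁻⁴ mg/mL = 256 ng/mL.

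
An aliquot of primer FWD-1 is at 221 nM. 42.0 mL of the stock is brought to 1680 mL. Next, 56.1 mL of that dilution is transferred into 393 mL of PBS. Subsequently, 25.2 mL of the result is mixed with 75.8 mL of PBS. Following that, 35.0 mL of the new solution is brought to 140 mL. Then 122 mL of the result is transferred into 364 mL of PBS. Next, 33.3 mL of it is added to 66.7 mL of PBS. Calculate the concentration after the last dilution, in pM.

Overall dilution factor = 40 × 8.005 × 4.008 × 4 × 3.984 × 3.003 = 6.14 × 10⁴.
221 nM / 6.14 × 10⁴ = 3.60 × 10⁻³ nM = 3.60 pM.

3.60 pM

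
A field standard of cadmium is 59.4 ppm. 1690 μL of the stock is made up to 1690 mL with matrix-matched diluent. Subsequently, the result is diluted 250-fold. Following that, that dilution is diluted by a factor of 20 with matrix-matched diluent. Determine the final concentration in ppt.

Overall dilution factor = 1000 × 250 × 20 = 5.00 × 10⁶.
59.4 ppm / 5.00 × 10⁶ = 1.19 × 10⁻⁵ ppm = 11.9 ppt.

11.9 ppt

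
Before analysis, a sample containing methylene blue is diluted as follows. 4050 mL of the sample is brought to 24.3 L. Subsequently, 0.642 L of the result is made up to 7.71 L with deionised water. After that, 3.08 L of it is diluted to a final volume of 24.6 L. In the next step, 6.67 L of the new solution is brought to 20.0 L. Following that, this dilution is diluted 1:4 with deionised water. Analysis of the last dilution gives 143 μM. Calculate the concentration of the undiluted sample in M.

0.987 M

Overall dilution factor = 6 × 12.01 × 7.987 × 2.999 × 4 = 6903.
Original = 143 μM × 6903 = 9.87 × 10⁵ μM = 0.987 M.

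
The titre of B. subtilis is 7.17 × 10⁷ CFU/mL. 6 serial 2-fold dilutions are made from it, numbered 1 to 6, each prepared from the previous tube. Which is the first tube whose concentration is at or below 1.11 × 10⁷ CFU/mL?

tube 3

Tube n has concentration 7.17 × 10⁷ CFU/mL / 2ⁿ.
Need 2ⁿ ≥ 7.17 × 10⁷ CFU/mL / 1.11 × 10⁷ CFU/mL = 6.46, so n ≥ 2.69.
First such tube: n = 3.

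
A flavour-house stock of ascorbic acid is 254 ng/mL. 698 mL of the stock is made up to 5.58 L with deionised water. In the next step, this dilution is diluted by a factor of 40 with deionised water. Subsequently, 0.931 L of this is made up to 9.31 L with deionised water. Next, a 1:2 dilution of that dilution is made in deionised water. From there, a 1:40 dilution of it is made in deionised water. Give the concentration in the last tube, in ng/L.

0.993 ng/L

Overall dilution factor = 7.994 × 40 × 10 × 2 × 40 = 2.56 × 10⁵.
254 ng/mL / 2.56 × 10⁵ = 9.93 × 10⁻⁴ ng/mL = 0.993 ng/L.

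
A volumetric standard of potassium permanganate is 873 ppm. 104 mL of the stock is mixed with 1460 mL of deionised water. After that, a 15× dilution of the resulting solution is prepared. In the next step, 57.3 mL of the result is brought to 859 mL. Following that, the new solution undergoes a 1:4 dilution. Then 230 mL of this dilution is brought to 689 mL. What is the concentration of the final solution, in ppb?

Overall dilution factor = 15.04 × 15 × 14.99 × 4 × 2.996 = 4.05 × 10⁴.
873 ppm / 4.05 × 10⁴ = 0.0215 ppm = 21.5 ppb.

21.5 ppb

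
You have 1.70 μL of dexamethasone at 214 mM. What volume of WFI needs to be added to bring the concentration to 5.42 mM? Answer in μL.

V₂ = C₁V₁/C₂ = 214 × 1.70 / 5.42 = 67.1 μL.
Diluent to add = V₂ − V₁ = 67.1 − 1.70 = 65.4 μL.

65.4 μL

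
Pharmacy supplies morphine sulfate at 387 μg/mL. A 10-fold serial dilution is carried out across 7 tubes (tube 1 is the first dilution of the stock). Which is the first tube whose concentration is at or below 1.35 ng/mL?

tube 6

Tube n has concentration 387 μg/mL / 10ⁿ.
Need 10ⁿ ≥ 387 μg/mL / 1.35 ng/mL = 2.87 × 10⁵, so n ≥ 5.46.
First such tube: n = 6.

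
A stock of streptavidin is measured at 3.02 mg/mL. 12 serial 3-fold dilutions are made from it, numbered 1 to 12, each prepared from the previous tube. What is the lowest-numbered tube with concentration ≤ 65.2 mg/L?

tube 4

Tube n has concentration 3.02 mg/mL / 3ⁿ.
Need 3ⁿ ≥ 3.02 mg/mL / 65.2 mg/L = 46.3, so n ≥ 3.49.
First such tube: n = 4.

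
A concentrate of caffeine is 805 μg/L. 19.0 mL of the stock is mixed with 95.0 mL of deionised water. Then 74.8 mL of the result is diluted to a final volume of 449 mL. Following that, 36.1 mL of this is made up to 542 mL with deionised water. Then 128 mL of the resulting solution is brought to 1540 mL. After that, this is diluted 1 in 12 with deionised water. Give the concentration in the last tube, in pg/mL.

10.3 pg/mL

Overall dilution factor = 6 × 6.003 × 15.01 × 12.03 × 12 = 7.81 × 10⁴.
805 μg/L / 7.81 × 10⁴ = 0.0103 μg/L = 10.3 pg/mL.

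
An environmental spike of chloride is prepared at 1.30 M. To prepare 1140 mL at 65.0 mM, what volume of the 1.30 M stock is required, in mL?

65.0 mM = 0.0650 M.
V₁ = C₂V₂/C₁ = 0.0650 × 1140 / 1.30 = 57.0 mL.

57.0 mL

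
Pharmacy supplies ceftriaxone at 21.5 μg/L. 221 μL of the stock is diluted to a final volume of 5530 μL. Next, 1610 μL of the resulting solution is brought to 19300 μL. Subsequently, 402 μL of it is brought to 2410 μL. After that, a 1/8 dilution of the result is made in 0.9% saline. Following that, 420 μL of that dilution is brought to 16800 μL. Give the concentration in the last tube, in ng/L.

Overall dilution factor = 25.02 × 11.99 × 5.995 × 8 × 40 = 5.75 × 10⁵.
21.5 μg/L / 5.75 × 10⁵ = 3.74 × 10⁻⁵ μg/L = 0.0374 ng/L.

0.0374 ng/L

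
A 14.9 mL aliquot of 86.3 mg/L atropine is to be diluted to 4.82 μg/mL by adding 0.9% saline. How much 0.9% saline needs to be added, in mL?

252 mL

4.82 μg/mL = 4.82 mg/L.
V₂ = C₁V₁/C₂ = 86.3 × 14.9 / 4.82 = 267 mL.
Diluent to add = V₂ − V₁ = 267 − 14.9 = 252 mL.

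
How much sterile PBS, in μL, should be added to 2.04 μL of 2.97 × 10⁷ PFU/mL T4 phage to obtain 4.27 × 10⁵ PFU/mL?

140 μL

V₂ = C₁V₁/C₂ = 2.97 × 10⁷ × 2.04 / 4.27 × 10⁵ = 142 μL.
Diluent to add = V₂ − V₁ = 142 − 2.04 = 140 μL.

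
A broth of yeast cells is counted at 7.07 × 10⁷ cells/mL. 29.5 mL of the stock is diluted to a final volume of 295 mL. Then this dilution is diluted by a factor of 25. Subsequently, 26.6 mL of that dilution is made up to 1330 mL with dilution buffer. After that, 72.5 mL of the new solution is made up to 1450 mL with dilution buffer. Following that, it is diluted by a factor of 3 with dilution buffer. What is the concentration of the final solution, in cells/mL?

94.3 cells/mL

Overall dilution factor = 10 × 25 × 50 × 20 × 3 = 7.50 × 10⁵.
7.07 × 10⁷ cells/mL / 7.50 × 10⁵ = 94.3 cells/mL.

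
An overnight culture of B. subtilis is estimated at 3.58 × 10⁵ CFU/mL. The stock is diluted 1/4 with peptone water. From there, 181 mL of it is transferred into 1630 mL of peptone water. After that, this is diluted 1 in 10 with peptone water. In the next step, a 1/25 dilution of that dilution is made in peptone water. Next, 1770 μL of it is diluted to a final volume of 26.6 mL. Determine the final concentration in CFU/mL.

Overall dilution factor = 4 × 10.01 × 10 × 25 × 15.03 = 1.50 × 10⁵.
3.58 × 10⁵ CFU/mL / 1.50 × 10⁵ = 2.38 CFU/mL.

2.38 CFU/mL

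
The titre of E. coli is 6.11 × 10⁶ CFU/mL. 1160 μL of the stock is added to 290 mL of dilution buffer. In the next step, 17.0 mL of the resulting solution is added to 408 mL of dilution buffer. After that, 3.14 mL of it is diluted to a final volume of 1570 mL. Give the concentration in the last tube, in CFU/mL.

Overall dilution factor = 251 × 25 × 500 = 3.14 × 10⁶.
6.11 × 10⁶ CFU/mL / 3.14 × 10⁶ = 1.95 CFU/mL.

1.95 CFU/mL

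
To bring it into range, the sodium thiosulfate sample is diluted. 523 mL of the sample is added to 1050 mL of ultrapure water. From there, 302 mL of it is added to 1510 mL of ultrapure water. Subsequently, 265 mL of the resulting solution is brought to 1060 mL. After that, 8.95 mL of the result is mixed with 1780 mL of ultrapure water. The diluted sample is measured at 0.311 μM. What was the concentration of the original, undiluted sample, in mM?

Overall dilution factor = 3.008 × 6 × 4 × 199.9 = 1.44 × 10⁴.
Original = 0.311 μM × 1.44 × 10⁴ = 4487 μM = 4.49 mM.

4.49 mM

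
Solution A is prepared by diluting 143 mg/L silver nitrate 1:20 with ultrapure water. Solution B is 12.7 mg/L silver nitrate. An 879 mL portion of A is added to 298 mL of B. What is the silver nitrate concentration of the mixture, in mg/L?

8.56 mg/L

C_A = 143 mg/L / 20 = 7.15 mg/L.
C_mix = (C_A·V_A + C_B·V_B)/(V_A + V_B) = (7.15×879 + 12.7×298) / 1177 = 8.56 mg/L.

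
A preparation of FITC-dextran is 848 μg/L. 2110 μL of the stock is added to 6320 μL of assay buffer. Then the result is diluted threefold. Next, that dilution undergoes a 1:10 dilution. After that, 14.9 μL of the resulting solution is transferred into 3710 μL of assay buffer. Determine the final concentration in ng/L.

Overall dilution factor = 3.995 × 3 × 10 × 250.0 = 3.00 × 10⁴.
848 μg/L / 3.00 × 10⁴ = 0.0283 μg/L = 28.3 ng/L.

28.3 ng/L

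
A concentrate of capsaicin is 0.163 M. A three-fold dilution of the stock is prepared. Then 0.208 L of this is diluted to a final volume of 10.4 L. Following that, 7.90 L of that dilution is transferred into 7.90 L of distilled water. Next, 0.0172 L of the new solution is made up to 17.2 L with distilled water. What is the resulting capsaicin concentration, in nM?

543 nM

Overall dilution factor = 3 × 50 × 2 × 1000 = 3.00 × 10⁵.
0.163 M / 3.00 × 10⁵ = 5.43 × 10⁻⁷ M = 543 nM.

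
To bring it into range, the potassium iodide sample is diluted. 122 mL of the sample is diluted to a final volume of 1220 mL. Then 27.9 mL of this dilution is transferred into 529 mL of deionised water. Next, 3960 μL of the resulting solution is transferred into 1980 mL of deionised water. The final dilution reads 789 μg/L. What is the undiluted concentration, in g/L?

Overall dilution factor = 10 × 19.96 × 501 = 1.00 × 10⁵.
Original = 789 μg/L × 1.00 × 10⁵ = 7.89 × 10⁷ μg/L = 78.9 g/L.

78.9 g/L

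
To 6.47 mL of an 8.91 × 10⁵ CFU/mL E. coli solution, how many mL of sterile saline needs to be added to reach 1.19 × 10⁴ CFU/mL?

V₂ = C₁V₁/C₂ = 8.91 × 10⁵ × 6.47 / 1.19 × 10⁴ = 484 mL.
Diluent to add = V₂ − V₁ = 484 − 6.47 = 478 mL.

478 mL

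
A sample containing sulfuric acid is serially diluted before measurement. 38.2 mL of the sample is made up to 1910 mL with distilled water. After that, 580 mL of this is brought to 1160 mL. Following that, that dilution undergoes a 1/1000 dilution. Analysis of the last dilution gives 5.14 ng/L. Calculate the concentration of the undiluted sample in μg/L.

Overall dilution factor = 50 × 2 × 1000 = 1.00 × 10⁵.
Original = 5.14 ng/L × 1.00 × 10⁵ = 5.14 × 10⁵ ng/L = 514 μg/L.

514 μg/L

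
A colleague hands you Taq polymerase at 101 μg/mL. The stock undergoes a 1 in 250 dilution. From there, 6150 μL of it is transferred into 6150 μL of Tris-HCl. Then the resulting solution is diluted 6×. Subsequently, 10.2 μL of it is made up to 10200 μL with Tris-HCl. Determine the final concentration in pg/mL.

33.7 pg/mL

Overall dilution factor = 250 × 2 × 6 × 1000 = 3.00 × 10⁶.
101 μg/mL / 3.00 × 10⁶ = 3.37 × 10⁻⁵ μg/mL = 33.7 pg/mL.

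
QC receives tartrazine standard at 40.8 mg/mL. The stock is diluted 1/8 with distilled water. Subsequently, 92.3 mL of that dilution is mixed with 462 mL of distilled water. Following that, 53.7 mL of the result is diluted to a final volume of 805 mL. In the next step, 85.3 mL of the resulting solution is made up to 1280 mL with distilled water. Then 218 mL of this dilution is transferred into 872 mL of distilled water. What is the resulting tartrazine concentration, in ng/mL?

755 ng/mL

Overall dilution factor = 8 × 6.005 × 14.99 × 15.01 × 5 = 5.40 × 10⁴.
40.8 mg/mL / 5.40 × 10⁴ = 7.55 × 10⁻⁴ mg/mL = 755 ng/mL.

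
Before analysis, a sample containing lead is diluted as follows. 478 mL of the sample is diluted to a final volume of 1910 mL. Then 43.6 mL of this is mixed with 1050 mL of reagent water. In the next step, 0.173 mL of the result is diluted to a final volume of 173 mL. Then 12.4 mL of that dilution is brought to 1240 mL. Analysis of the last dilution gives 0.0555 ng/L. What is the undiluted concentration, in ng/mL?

556 ng/mL

Overall dilution factor = 3.996 × 25.08 × 1000 × 100 = 1.00 × 10⁷.
Original = 0.0555 ng/L × 1.00 × 10⁷ = 5.56 × 10⁵ ng/L = 556 ng/mL.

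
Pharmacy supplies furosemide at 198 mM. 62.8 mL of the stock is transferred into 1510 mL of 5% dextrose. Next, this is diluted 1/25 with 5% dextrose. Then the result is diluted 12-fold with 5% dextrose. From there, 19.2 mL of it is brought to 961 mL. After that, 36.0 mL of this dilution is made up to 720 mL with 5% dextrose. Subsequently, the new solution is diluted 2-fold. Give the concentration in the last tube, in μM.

0.0132 μM

Overall dilution factor = 25.04 × 25 × 12 × 50.05 × 20 × 2 = 1.50 × 10⁷.
198 mM / 1.50 × 10⁷ = 1.32 × 10⁻⁵ mM = 0.0132 μM.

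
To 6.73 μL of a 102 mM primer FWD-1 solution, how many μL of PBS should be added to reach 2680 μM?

2680 μM = 2.68 mM.
V₂ = C₁V₁/C₂ = 102 × 6.73 / 2.68 = 256 μL.
Diluent to add = V₂ − V₁ = 256 − 6.73 = 249 μL.

249 μL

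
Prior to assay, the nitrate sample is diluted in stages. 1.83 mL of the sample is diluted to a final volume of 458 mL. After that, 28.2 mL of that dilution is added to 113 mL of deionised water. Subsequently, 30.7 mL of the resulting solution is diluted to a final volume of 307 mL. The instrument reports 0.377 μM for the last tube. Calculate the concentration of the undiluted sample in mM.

Overall dilution factor = 250.3 × 5.007 × 10 = 1.25 × 10⁴.
Original = 0.377 μM × 1.25 × 10⁴ = 4724 μM = 4.72 mM.

4.72 mM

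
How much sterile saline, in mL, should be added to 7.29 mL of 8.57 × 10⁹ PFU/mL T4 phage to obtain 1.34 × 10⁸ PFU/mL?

V₂ = C₁V₁/C₂ = 8.57 × 10⁹ × 7.29 / 1.34 × 10⁸ = 466 mL.
Diluent to add = V₂ − V₁ = 466 − 7.29 = 459 mL.

459 mL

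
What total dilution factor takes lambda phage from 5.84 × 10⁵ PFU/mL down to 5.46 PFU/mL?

Factor = C₀/C_target = 5.84 × 10⁵ PFU/mL / 5.46 PFU/mL = 1.07 × 10⁵.

1.07 × 10⁵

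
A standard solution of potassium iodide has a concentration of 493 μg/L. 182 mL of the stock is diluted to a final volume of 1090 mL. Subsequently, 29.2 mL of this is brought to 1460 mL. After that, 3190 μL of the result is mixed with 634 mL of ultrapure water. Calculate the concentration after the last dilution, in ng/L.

8.24 ng/L

Overall dilution factor = 5.989 × 50 × 199.7 = 5.98 × 10⁴.
493 μg/L / 5.98 × 10⁴ = 8.24 × 10⁻³ μg/L = 8.24 ng/L.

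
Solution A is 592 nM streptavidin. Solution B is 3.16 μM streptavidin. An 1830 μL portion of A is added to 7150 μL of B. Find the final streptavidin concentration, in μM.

C_B = 3.16 μM = 3160 nM.
C_mix = (C_A·V_A + C_B·V_B)/(V_A + V_B) = (592×1830 + 3160×7150) / 8980 = 2637 nM = 2.64 μM.

2.64 μM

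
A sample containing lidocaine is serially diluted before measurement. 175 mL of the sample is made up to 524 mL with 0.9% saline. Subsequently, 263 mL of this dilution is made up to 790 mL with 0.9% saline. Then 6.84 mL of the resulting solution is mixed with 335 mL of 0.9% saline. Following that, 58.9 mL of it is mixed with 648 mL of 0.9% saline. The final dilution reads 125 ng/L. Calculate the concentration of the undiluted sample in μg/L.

674 μg/L

Overall dilution factor = 2.994 × 3.004 × 49.98 × 12.00 = 5395.
Original = 125 ng/L × 5395 = 6.74 × 10⁵ ng/L = 674 μg/L.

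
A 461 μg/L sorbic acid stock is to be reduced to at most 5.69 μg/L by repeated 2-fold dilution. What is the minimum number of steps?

Need 2ⁿ ≥ 81.0, so n ≥ log(81.0)/log(2) = 6.34.
Minimum whole steps: n = 7.

7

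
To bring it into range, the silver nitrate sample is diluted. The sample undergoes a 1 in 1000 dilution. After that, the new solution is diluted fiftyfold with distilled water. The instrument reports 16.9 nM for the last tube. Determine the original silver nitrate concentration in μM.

Overall dilution factor = 1000 × 50 = 5.00 × 10⁴.
Original = 16.9 nM × 5.00 × 10⁴ = 8.45 × 10⁵ nM = 845 μM.

845 μM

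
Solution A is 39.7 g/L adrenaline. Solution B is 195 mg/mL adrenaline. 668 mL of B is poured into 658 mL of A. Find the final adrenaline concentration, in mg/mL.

C_B = 195 mg/mL = 195 g/L.
C_mix = (C_A·V_A + C_B·V_B)/(V_A + V_B) = (39.7×658 + 195×668) / 1326 = 118 g/L = 118 mg/mL.

118 mg/mL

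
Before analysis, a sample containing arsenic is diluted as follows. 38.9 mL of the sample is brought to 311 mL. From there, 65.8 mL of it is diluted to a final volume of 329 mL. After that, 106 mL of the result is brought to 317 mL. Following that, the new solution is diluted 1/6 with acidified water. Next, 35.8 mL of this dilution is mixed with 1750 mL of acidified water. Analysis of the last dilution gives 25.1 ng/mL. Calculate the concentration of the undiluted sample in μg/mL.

Overall dilution factor = 7.995 × 5 × 2.991 × 6 × 49.88 = 3.58 × 10⁴.
Original = 25.1 ng/mL × 3.58 × 10⁴ = 8.98 × 10⁵ ng/mL = 898 μg/mL.

898 μg/mL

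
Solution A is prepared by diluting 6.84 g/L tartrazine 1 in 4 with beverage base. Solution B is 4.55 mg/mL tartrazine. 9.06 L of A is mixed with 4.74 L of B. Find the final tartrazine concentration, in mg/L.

C_A = 6.84 g/L / 4 = 1.71 g/L.
C_B = 4.55 mg/mL = 4.55 g/L.
C_mix = (C_A·V_A + C_B·V_B)/(V_A + V_B) = (1.71×9.06 + 4.55×4.74) / 13.80 = 2.69 g/L = 2690 mg/L.

2690 mg/L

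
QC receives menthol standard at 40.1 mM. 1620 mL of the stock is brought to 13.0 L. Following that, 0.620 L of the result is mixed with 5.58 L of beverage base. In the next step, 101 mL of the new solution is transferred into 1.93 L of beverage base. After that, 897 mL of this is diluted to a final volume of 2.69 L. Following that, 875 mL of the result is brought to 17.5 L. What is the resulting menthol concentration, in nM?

414 nM

Overall dilution factor = 8.025 × 10 × 20.11 × 2.999 × 20 = 9.68 × 10⁴.
40.1 mM / 9.68 × 10⁴ = 4.14 × 10⁻⁴ mM = 414 nM.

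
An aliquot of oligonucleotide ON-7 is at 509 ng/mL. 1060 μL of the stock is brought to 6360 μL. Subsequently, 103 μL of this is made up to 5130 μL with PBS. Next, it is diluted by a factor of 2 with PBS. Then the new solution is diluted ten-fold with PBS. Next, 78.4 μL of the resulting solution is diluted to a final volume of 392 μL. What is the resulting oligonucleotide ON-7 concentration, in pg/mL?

17.0 pg/mL

Overall dilution factor = 6 × 49.81 × 2 × 10 × 5 = 2.99 × 10⁴.
509 ng/mL / 2.99 × 10⁴ = 0.0170 ng/mL = 17.0 pg/mL.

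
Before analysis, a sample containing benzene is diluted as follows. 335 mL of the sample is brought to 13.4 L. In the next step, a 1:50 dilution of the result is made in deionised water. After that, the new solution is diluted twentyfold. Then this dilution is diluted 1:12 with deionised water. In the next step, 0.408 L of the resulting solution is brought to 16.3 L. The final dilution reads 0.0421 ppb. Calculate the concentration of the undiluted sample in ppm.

Overall dilution factor = 40 × 50 × 20 × 12 × 39.95 = 1.92 × 10⁷.
Original = 0.0421 ppb × 1.92 × 10⁷ = 8.07 × 10⁵ ppb = 807 ppm.

807 ppm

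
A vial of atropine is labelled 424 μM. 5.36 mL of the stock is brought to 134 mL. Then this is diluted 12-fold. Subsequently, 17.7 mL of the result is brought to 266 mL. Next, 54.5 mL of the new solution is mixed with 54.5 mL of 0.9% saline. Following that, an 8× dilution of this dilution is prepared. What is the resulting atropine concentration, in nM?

Overall dilution factor = 25 × 12 × 15.03 × 2 × 8 = 7.21 × 10⁴.
424 μM / 7.21 × 10⁴ = 5.88 × 10⁻³ μM = 5.88 nM.

5.88 nM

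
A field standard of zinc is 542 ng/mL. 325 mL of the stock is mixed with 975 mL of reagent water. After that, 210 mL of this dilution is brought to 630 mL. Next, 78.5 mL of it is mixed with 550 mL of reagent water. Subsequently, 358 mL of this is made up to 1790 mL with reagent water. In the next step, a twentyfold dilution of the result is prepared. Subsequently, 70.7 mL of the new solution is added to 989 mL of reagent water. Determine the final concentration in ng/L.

3.76 ng/L

Overall dilution factor = 4 × 3 × 8.006 × 5 × 20 × 14.99 = 1.44 × 10⁵.
542 ng/mL / 1.44 × 10⁵ = 3.76 × 10⁻³ ng/mL = 3.76 ng/L.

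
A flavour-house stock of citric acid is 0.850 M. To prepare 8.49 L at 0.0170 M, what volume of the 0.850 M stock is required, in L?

0.170 L

V₁ = C₂V₂/C₁ = 0.0170 × 8.49 / 0.850 = 0.170 L.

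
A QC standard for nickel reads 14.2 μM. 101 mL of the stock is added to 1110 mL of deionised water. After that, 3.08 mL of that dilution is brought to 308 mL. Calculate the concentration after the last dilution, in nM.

Overall dilution factor = 11.99 × 100 = 1199.
14.2 μM / 1199 = 0.0118 μM = 11.8 nM.

11.8 nM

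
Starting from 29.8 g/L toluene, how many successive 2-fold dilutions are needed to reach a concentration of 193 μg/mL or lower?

Need 2ⁿ ≥ 154, so n ≥ log(154)/log(2) = 7.27.
Minimum whole steps: n = 8.

8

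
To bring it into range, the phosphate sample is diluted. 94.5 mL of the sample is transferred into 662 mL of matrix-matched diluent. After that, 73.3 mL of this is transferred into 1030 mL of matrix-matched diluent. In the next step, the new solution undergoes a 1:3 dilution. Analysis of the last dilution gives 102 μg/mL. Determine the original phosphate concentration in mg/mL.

36.9 mg/mL

Overall dilution factor = 8.005 × 15.05 × 3 = 361.
Original = 102 μg/mL × 361 = 3.69 × 10⁴ μg/mL = 36.9 mg/mL.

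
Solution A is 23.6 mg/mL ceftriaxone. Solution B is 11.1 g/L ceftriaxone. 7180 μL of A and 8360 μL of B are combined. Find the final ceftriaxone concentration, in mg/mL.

16.9 mg/mL

C_B = 11.1 g/L = 11.1 mg/mL.
C_mix = (C_A·V_A + C_B·V_B)/(V_A + V_B) = (23.6×7180 + 11.1×8360) / 15540 = 16.9 mg/mL.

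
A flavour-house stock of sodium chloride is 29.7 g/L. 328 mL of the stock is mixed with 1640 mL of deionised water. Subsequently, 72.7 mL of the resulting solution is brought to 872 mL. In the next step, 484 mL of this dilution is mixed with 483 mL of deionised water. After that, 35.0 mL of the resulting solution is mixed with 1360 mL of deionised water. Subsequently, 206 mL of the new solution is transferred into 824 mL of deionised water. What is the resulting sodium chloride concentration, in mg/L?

1.04 mg/L

Overall dilution factor = 6 × 11.99 × 1.998 × 39.86 × 5 = 2.87 × 10⁴.
29.7 g/L / 2.87 × 10⁴ = 1.04 × 10⁻³ g/L = 1.04 mg/L.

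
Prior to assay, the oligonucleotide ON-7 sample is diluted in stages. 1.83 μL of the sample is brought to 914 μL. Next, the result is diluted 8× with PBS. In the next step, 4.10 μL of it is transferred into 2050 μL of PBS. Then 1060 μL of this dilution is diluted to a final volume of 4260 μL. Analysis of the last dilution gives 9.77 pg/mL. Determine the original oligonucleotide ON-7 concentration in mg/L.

Overall dilution factor = 499.5 × 8 × 501 × 4.019 = 8.05 × 10⁶.
Original = 9.77 pg/mL × 8.05 × 10⁶ = 7.86 × 10⁷ pg/mL = 78.6 mg/L.

78.6 mg/L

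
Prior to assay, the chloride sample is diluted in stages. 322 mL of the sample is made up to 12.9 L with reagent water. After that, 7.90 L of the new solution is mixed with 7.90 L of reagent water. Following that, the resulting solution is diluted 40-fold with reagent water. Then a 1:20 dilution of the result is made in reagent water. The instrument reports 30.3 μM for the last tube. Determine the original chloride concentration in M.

1.94 M

Overall dilution factor = 40.06 × 2 × 40 × 20 = 6.41 × 10⁴.
Original = 30.3 μM × 6.41 × 10⁴ = 1.94 × 10⁶ μM = 1.94 M.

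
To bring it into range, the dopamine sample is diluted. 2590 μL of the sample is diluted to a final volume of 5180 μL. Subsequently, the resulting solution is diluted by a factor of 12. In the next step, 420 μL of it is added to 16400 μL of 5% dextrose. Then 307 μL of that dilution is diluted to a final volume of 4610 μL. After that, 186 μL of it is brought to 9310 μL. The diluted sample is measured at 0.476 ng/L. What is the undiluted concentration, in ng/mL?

344 ng/mL

Overall dilution factor = 2 × 12 × 40.05 × 15.02 × 50.05 = 7.22 × 10⁵.
Original = 0.476 ng/L × 7.22 × 10⁵ = 3.44 × 10⁵ ng/L = 344 ng/mL.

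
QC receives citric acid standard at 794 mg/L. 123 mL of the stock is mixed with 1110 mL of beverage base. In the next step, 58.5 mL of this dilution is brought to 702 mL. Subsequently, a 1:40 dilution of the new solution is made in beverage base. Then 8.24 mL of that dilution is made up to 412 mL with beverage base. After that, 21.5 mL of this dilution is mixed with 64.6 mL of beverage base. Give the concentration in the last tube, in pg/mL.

824 pg/mL

Overall dilution factor = 10.02 × 12 × 40 × 50 × 4.005 = 9.63 × 10⁵.
794 mg/L / 9.63 × 10⁵ = 8.24 × 10⁻⁴ mg/L = 824 pg/mL.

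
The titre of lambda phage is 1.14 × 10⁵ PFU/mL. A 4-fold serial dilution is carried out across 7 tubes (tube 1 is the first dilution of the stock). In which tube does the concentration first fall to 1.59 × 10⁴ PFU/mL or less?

Tube n has concentration 1.14 × 10⁵ PFU/mL / 4ⁿ.
Need 4ⁿ ≥ 1.14 × 10⁵ PFU/mL / 1.59 × 10⁴ PFU/mL = 7.17, so n ≥ 1.42.
First such tube: n = 2.

tube 2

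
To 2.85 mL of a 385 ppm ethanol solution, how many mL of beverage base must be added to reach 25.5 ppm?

40.2 mL

V₂ = C₁V₁/C₂ = 385 × 2.85 / 25.5 = 43.0 mL.
Diluent to add = V₂ − V₁ = 43.0 − 2.85 = 40.2 mL.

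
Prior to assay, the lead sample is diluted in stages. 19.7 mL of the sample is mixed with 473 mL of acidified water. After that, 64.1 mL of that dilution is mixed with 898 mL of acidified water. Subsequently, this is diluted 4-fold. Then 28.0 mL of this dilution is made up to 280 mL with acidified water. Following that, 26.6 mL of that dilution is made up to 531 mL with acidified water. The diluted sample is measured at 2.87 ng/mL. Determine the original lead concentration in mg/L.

Overall dilution factor = 25.01 × 15.01 × 4 × 10 × 19.96 = 3.00 × 10⁵.
Original = 2.87 ng/mL × 3.00 × 10⁵ = 8.60 × 10⁵ ng/mL = 860 mg/L.

860 mg/L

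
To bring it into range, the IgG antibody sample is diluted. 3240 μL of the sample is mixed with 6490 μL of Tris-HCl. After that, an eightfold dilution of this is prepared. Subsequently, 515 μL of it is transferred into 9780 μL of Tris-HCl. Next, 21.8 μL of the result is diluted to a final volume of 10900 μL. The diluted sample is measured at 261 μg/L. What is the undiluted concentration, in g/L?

Overall dilution factor = 3.003 × 8 × 19.99 × 500 = 2.40 × 10⁵.
Original = 261 μg/L × 2.40 × 10⁵ = 6.27 × 10⁷ μg/L = 62.7 g/L.

62.7 g/L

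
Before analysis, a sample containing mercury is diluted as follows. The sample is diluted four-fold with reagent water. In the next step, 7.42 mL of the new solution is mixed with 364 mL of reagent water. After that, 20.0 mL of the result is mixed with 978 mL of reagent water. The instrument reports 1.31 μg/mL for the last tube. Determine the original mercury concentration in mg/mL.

13.1 mg/mL

Overall dilution factor = 4 × 50.06 × 49.90 = 9991.
Original = 1.31 μg/mL × 9991 = 1.31 × 10⁴ μg/mL = 13.1 mg/mL.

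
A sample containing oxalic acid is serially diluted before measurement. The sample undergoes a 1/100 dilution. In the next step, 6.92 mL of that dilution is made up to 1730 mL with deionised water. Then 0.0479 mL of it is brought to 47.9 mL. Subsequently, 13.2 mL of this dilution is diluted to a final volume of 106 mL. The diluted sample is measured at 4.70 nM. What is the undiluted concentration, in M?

Overall dilution factor = 100 × 250 × 1000 × 8.030 = 2.01 × 10⁸.
Original = 4.70 nM × 2.01 × 10⁸ = 9.44 × 10⁸ nM = 0.944 M.

0.944 M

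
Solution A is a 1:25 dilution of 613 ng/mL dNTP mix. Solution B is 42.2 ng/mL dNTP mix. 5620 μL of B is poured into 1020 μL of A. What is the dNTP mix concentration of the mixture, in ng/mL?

C_A = 613 ng/mL / 25 = 24.5 ng/mL.
C_mix = (C_A·V_A + C_B·V_B)/(V_A + V_B) = (24.5×1020 + 42.2×5620) / 6640 = 39.5 ng/mL.

39.5 ng/mL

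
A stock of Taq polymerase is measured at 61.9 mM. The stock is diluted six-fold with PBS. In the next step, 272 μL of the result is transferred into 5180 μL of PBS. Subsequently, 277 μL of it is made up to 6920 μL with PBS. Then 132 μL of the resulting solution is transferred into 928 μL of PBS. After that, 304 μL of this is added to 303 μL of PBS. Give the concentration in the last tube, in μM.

1.28 μM

Overall dilution factor = 6 × 20.04 × 24.98 × 8.030 × 1.997 = 4.82 × 10⁴.
61.9 mM / 4.82 × 10⁴ = 1.28 × 10⁻³ mM = 1.28 μM.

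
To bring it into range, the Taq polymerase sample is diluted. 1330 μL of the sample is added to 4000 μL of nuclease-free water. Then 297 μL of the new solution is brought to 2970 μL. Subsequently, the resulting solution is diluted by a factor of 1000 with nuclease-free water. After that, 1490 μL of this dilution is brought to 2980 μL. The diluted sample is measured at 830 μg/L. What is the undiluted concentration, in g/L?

Overall dilution factor = 4.008 × 10 × 1000 × 2 = 8.02 × 10⁴.
Original = 830 μg/L × 8.02 × 10⁴ = 6.65 × 10⁷ μg/L = 66.5 g/L.

66.5 g/L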